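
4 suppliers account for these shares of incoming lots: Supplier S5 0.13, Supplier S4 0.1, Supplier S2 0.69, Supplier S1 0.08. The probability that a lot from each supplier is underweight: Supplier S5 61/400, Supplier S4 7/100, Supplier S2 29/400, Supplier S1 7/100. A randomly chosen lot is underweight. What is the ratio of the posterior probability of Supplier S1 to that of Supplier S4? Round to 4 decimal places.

Prior × likelihood for each hypothesis:
  Supplier S5: 0.13 × 0.1525 = 0.019825
  Supplier S4: 0.1 × 0.07 = 0.007
  Supplier S2: 0.69 × 0.0725 = 0.050025
  Supplier S1: 0.08 × 0.07 = 0.0056
Sum = 0.08245.
The ratio is 0.0056 / 0.007 (the normalizer cancels) = 0.8000.

0.8000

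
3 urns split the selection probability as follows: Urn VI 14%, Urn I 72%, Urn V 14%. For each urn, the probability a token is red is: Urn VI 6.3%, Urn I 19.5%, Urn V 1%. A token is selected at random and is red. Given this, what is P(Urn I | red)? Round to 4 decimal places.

0.9321

Compute prior × likelihood for every hypothesis:
  Urn VI: 0.14 × 0.063 = 0.00882
  Urn I: 0.72 × 0.195 = 0.1404
  Urn V: 0.14 × 0.01 = 0.0014
Total = 0.15062.
P(Urn I | evidence) = 0.1404 / 0.15062 ≈ 0.9321.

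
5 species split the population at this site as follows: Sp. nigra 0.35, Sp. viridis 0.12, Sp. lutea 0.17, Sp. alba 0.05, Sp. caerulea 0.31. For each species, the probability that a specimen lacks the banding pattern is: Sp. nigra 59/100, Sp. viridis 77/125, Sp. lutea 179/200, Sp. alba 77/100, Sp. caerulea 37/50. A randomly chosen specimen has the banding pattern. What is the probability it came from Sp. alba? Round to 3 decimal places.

Taking complements, P(banded | each) = Sp. nigra 0.41, Sp. viridis 0.384, Sp. lutea 0.105, Sp. alba 0.23, Sp. caerulea 0.26.
Prior × likelihood for each hypothesis:
  Sp. nigra: 0.35 × 0.41 = 0.1435
  Sp. viridis: 0.12 × 0.384 = 0.04608
  Sp. lutea: 0.17 × 0.105 = 0.01785
  Sp. alba: 0.05 × 0.23 = 0.0115
  Sp. caerulea: 0.31 × 0.26 = 0.0806
Normalizing constant = 0.29953.
P(Sp. alba | evidence) = 0.0115 / 0.29953 ≈ 0.038.

0.038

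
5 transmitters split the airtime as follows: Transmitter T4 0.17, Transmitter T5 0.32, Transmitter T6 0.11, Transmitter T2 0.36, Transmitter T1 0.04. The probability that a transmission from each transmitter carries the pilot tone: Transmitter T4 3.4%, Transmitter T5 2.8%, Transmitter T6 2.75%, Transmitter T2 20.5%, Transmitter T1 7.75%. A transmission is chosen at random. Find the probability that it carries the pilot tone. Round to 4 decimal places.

0.0947

By Bayes' rule, posterior ∝ prior × likelihood:
  Transmitter T4: 0.17 × 0.034 = 0.00578
  Transmitter T5: 0.32 × 0.028 = 0.00896
  Transmitter T6: 0.11 × 0.0275 = 0.003025
  Transmitter T2: 0.36 × 0.205 = 0.0738
  Transmitter T1: 0.04 × 0.0775 = 0.0031
P(pilot) = 0.00578 + 0.00896 + 0.003025 + 0.0738 + 0.0031 = 0.094665 → 0.0947.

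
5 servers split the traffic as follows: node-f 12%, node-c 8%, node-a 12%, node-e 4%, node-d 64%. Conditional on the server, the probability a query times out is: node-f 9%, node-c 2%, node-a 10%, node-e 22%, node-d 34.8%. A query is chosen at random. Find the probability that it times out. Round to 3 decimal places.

Prior × likelihood for each hypothesis:
  node-f: 0.12 × 0.09 = 0.0108
  node-c: 0.08 × 0.02 = 0.0016
  node-a: 0.12 × 0.1 = 0.012
  node-e: 0.04 × 0.22 = 0.0088
  node-d: 0.64 × 0.348 = 0.22272
P(timeout) = 0.0108 + 0.0016 + 0.012 + 0.0088 + 0.22272 = 0.25592 → 0.256.

0.256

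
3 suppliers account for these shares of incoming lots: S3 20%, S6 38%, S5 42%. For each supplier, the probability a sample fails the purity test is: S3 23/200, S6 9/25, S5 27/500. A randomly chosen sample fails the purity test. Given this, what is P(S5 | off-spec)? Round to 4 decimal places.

By Bayes' rule, posterior ∝ prior × likelihood:
  S3: 0.2 × 0.115 = 0.023
  S6: 0.38 × 0.36 = 0.1368
  S5: 0.42 × 0.054 = 0.02268
Total = 0.18248.
P(S5 | evidence) = 0.02268 / 0.18248 ≈ 0.1243.

0.1243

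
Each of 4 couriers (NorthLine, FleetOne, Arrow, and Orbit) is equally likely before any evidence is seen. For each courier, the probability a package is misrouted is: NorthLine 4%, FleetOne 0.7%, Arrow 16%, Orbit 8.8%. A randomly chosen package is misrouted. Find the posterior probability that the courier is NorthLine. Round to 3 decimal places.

0.136

With a uniform prior (1/4 each), posterior ∝ likelihood:
  NorthLine: 0.04
  FleetOne: 0.007
  Arrow: 0.16
  Orbit: 0.088
Sum = 0.295.
P(NorthLine | evidence) = 0.04 / 0.295 ≈ 0.136.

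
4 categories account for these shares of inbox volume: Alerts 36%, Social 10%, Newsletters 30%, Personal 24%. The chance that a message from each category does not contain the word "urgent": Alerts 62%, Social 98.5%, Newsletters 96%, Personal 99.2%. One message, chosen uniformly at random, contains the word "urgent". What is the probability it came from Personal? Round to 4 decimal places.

Taking complements, P(urgent-flag | each) = Alerts 0.38, Social 0.015, Newsletters 0.04, Personal 0.008.
Unnormalized posteriors (prior × likelihood):
  Alerts: 0.36 × 0.38 = 0.1368
  Social: 0.1 × 0.015 = 0.0015
  Newsletters: 0.3 × 0.04 = 0.012
  Personal: 0.24 × 0.008 = 0.00192
Normalizing constant = 0.15222.
P(Personal | evidence) = 0.00192 / 0.15222 ≈ 0.0126.

0.0126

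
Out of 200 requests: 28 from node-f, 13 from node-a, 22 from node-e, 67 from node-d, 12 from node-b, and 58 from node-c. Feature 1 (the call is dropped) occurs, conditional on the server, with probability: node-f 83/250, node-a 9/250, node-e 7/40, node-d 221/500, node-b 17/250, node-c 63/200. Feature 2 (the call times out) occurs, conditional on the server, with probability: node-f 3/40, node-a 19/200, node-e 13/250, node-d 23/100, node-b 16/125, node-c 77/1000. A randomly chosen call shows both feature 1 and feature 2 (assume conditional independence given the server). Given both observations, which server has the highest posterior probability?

node-d

Compute prior × likelihood for every hypothesis:
  node-f: 0.14 × 0.332 × 0.075 = 0.003486
  node-a: 0.065 × 0.036 × 0.095 = 0.0002223
  node-e: 0.11 × 0.175 × 0.052 = 0.001001
  node-d: 0.335 × 0.442 × 0.23 = 0.0340561
  node-b: 0.06 × 0.068 × 0.128 = 0.00052224
  node-c: 0.29 × 0.315 × 0.077 = 0.00703395
Sum = 0.04632159.
Largest term belongs to node-d, so node-d is most probable.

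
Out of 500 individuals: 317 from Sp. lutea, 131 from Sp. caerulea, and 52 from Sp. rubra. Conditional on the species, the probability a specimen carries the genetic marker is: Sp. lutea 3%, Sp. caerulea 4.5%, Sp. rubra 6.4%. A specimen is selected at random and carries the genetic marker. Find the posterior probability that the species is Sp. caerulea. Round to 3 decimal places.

Compute prior × likelihood for every hypothesis:
  Sp. lutea: 0.634 × 0.03 = 0.01902
  Sp. caerulea: 0.262 × 0.045 = 0.01179
  Sp. rubra: 0.104 × 0.064 = 0.006656
Sum = 0.037466.
P(Sp. caerulea | evidence) = 0.01179 / 0.037466 ≈ 0.315.

0.315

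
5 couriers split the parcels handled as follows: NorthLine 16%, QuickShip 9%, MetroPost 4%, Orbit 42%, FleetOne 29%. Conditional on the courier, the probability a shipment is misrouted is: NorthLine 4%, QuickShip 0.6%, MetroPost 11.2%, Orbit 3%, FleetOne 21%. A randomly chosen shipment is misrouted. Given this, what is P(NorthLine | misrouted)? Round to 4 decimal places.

Unnormalized posteriors (prior × likelihood):
  NorthLine: 0.16 × 0.04 = 0.0064
  QuickShip: 0.09 × 0.006 = 0.00054
  MetroPost: 0.04 × 0.112 = 0.00448
  Orbit: 0.42 × 0.03 = 0.0126
  FleetOne: 0.29 × 0.21 = 0.0609
Normalizing constant = 0.08492.
P(NorthLine | evidence) = 0.0064 / 0.08492 ≈ 0.0754.

0.0754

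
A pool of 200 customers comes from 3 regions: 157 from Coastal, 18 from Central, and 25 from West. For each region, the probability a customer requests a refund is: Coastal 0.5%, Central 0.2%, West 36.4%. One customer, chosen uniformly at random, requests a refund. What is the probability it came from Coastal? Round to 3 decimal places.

By Bayes' rule, posterior ∝ prior × likelihood:
  Coastal: 0.785 × 0.005 = 0.003925
  Central: 0.09 × 0.002 = 0.00018
  West: 0.125 × 0.364 = 0.0455
Normalizing constant = 0.049605.
P(Coastal | evidence) = 0.003925 / 0.049605 ≈ 0.079.

0.079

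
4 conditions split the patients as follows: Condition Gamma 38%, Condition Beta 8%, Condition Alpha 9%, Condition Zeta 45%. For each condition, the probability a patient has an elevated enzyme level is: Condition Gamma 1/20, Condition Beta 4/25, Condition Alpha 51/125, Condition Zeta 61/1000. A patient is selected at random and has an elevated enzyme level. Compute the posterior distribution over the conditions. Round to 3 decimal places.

Condition Gamma 0.198, Condition Beta 0.133, Condition Alpha 0.383, Condition Zeta 0.286

Compute prior × likelihood for every hypothesis:
  Condition Gamma: 0.38 × 0.05 = 0.019
  Condition Beta: 0.08 × 0.16 = 0.0128
  Condition Alpha: 0.09 × 0.408 = 0.03672
  Condition Zeta: 0.45 × 0.061 = 0.02745
Normalizing constant = 0.09597.
P(Condition Gamma | elevated) = 0.019/0.09597 ≈ 0.198
P(Condition Beta | elevated) = 0.0128/0.09597 ≈ 0.133
P(Condition Alpha | elevated) = 0.03672/0.09597 ≈ 0.383
P(Condition Zeta | elevated) = 0.02745/0.09597 ≈ 0.286
(Check: 0.198+0.133+0.383+0.286 = 1.000.)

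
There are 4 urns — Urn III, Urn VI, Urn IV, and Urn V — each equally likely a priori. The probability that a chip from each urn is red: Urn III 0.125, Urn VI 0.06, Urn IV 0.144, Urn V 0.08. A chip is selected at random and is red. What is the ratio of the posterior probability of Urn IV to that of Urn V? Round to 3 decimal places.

Since the prior is uniform, the posterior is proportional to the likelihood:
  Urn III: 0.125
  Urn VI: 0.06
  Urn IV: 0.144
  Urn V: 0.08
Sum = 0.409.
The ratio is 0.144 / 0.08 (the normalizer cancels) = 1.800.

1.800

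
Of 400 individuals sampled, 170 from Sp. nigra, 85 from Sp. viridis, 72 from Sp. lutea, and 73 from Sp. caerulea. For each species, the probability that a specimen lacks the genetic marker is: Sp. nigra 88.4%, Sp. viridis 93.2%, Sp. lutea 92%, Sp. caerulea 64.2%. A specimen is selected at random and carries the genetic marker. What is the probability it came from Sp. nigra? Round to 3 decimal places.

0.344

Taking complements, P(marker | each) = Sp. nigra 0.116, Sp. viridis 0.068, Sp. lutea 0.08, Sp. caerulea 0.358.
Prior × likelihood for each hypothesis:
  Sp. nigra: 0.425 × 0.116 = 0.0493
  Sp. viridis: 0.2125 × 0.068 = 0.01445
  Sp. lutea: 0.18 × 0.08 = 0.0144
  Sp. caerulea: 0.1825 × 0.358 = 0.065335
Total = 0.143485.
P(Sp. nigra | evidence) = 0.0493 / 0.143485 ≈ 0.344.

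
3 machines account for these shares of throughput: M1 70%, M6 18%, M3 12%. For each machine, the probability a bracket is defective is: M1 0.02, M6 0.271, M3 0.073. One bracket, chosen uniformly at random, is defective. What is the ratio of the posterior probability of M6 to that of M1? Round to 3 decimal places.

3.484

Prior × likelihood for each hypothesis:
  M1: 0.7 × 0.02 = 0.014
  M6: 0.18 × 0.271 = 0.04878
  M3: 0.12 × 0.073 = 0.00876
Total = 0.07154.
The ratio is 0.04878 / 0.014 (the normalizer cancels) = 3.484.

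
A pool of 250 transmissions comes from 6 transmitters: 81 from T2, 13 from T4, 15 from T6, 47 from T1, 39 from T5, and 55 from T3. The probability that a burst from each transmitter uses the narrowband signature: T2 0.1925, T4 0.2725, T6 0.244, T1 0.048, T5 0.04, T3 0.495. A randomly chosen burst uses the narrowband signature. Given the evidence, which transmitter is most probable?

Unnormalized posteriors (prior × likelihood):
  T2: 0.324 × 0.1925 = 0.06237
  T4: 0.052 × 0.2725 = 0.01417
  T6: 0.06 × 0.244 = 0.01464
  T1: 0.188 × 0.048 = 0.009024
  T5: 0.156 × 0.04 = 0.00624
  T3: 0.22 × 0.495 = 0.1089
Sum = 0.215344.
Largest term belongs to T3, so T3 is most probable.

T3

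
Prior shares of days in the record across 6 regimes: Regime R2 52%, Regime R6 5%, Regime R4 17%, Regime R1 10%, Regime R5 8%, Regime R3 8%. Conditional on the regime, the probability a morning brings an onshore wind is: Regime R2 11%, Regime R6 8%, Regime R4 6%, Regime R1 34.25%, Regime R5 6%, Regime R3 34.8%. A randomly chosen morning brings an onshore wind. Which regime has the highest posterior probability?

Regime R2

Prior × likelihood for each hypothesis:
  Regime R2: 0.52 × 0.11 = 0.0572
  Regime R6: 0.05 × 0.08 = 0.004
  Regime R4: 0.17 × 0.06 = 0.0102
  Regime R1: 0.1 × 0.3425 = 0.03425
  Regime R5: 0.08 × 0.06 = 0.0048
  Regime R3: 0.08 × 0.348 = 0.02784
Normalizing constant = 0.13829.
Largest term belongs to Regime R2, so Regime R2 is most probable.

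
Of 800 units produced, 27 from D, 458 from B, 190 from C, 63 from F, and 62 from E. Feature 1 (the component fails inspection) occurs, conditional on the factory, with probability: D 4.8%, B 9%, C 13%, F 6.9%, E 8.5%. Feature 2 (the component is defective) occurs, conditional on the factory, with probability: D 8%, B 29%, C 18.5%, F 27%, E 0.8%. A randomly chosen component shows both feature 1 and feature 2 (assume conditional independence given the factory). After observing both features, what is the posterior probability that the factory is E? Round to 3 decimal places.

Prior × likelihood for each hypothesis:
  D: 0.03375 × 0.048 × 0.08 = 0.0001296
  B: 0.5725 × 0.09 × 0.29 = 0.01494225
  C: 0.2375 × 0.13 × 0.185 = 0.005711875
  F: 0.07875 × 0.069 × 0.27 = 0.0014671125
  E: 0.0775 × 0.085 × 0.008 = 0.0000527
Sum = 0.0223035375.
P(E | evidence) = 0.0000527 / 0.0223035375 ≈ 0.002.

0.002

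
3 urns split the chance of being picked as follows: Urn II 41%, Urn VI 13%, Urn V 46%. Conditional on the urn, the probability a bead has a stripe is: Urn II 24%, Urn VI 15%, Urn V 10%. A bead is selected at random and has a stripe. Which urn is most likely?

Unnormalized posteriors (prior × likelihood):
  Urn II: 0.41 × 0.24 = 0.0984
  Urn VI: 0.13 × 0.15 = 0.0195
  Urn V: 0.46 × 0.1 = 0.046
Sum = 0.1639.
Largest term belongs to Urn II, so Urn II is most probable.

Urn II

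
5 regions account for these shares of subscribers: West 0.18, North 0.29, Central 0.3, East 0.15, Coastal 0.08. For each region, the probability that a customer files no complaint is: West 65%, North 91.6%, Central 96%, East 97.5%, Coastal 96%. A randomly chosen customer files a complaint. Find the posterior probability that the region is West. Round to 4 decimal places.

0.5926

Taking complements, P(complaint | each) = West 0.35, North 0.084, Central 0.04, East 0.025, Coastal 0.04.
Unnormalized posteriors (prior × likelihood):
  West: 0.18 × 0.35 = 0.063
  North: 0.29 × 0.084 = 0.02436
  Central: 0.3 × 0.04 = 0.012
  East: 0.15 × 0.025 = 0.00375
  Coastal: 0.08 × 0.04 = 0.0032
Normalizing constant = 0.10631.
P(West | evidence) = 0.063 / 0.10631 ≈ 0.5926.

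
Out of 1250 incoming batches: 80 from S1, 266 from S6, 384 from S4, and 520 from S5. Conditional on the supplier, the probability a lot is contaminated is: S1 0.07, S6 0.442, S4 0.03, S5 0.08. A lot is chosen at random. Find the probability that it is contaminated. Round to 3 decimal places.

Unnormalized posteriors (prior × likelihood):
  S1: 0.064 × 0.07 = 0.00448
  S6: 0.2128 × 0.442 = 0.0940576
  S4: 0.3072 × 0.03 = 0.009216
  S5: 0.416 × 0.08 = 0.03328
P(contaminated) = 0.00448 + 0.0940576 + 0.009216 + 0.03328 = 0.1410336 → 0.141.

0.141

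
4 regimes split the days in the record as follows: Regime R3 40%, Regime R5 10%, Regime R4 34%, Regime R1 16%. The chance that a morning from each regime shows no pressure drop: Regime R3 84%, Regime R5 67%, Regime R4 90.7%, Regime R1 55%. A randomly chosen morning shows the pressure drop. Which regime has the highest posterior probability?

Taking complements, P(drop | each) = Regime R3 0.16, Regime R5 0.33, Regime R4 0.093, Regime R1 0.45.
By Bayes' rule, posterior ∝ prior × likelihood:
  Regime R3: 0.4 × 0.16 = 0.064
  Regime R5: 0.1 × 0.33 = 0.033
  Regime R4: 0.34 × 0.093 = 0.03162
  Regime R1: 0.16 × 0.45 = 0.072
Sum = 0.20062.
Largest term belongs to Regime R1, so Regime R1 is most probable.

Regime R1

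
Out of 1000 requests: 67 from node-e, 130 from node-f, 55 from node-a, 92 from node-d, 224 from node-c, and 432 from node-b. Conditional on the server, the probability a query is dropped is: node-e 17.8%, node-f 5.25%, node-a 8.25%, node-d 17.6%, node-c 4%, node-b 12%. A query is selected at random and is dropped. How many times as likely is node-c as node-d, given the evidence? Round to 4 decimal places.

By Bayes' rule, posterior ∝ prior × likelihood:
  node-e: 0.067 × 0.178 = 0.011926
  node-f: 0.13 × 0.0525 = 0.006825
  node-a: 0.055 × 0.0825 = 0.0045375
  node-d: 0.092 × 0.176 = 0.016192
  node-c: 0.224 × 0.04 = 0.00896
  node-b: 0.432 × 0.12 = 0.05184
Total = 0.1002805.
The ratio is 0.00896 / 0.016192 (the normalizer cancels) = 0.5534.

0.5534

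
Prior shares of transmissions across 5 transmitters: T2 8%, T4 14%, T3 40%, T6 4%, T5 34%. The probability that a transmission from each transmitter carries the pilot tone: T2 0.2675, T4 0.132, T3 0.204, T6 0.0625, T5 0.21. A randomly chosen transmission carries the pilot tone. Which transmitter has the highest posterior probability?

T3

By Bayes' rule, posterior ∝ prior × likelihood:
  T2: 0.08 × 0.2675 = 0.0214
  T4: 0.14 × 0.132 = 0.01848
  T3: 0.4 × 0.204 = 0.0816
  T6: 0.04 × 0.0625 = 0.0025
  T5: 0.34 × 0.21 = 0.0714
Total = 0.19538.
Largest term belongs to T3, so T3 is most probable.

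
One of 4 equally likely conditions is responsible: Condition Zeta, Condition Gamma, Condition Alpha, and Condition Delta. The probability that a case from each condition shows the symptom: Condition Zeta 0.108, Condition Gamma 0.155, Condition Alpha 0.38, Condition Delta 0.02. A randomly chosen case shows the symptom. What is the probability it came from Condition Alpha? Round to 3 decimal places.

With a uniform prior (1/4 each), posterior ∝ likelihood:
  Condition Zeta: 0.108
  Condition Gamma: 0.155
  Condition Alpha: 0.38
  Condition Delta: 0.02
Total = 0.663.
P(Condition Alpha | evidence) = 0.38 / 0.663 ≈ 0.573.

0.573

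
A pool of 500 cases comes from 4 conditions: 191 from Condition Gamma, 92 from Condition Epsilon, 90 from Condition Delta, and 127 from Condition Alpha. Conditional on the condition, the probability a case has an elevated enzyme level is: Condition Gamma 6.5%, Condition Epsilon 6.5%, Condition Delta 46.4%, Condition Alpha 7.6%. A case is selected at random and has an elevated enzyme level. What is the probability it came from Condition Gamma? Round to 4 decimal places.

Prior × likelihood for each hypothesis:
  Condition Gamma: 0.382 × 0.065 = 0.02483
  Condition Epsilon: 0.184 × 0.065 = 0.01196
  Condition Delta: 0.18 × 0.464 = 0.08352
  Condition Alpha: 0.254 × 0.076 = 0.019304
Sum = 0.139614.
P(Condition Gamma | evidence) = 0.02483 / 0.139614 ≈ 0.1778.

0.1778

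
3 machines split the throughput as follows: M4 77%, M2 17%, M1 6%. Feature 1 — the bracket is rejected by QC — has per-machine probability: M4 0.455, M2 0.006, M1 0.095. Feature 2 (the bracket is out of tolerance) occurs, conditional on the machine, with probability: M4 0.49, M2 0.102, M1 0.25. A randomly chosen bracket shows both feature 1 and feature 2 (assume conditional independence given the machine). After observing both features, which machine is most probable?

Unnormalized posteriors (prior × likelihood):
  M4: 0.77 × 0.455 × 0.49 = 0.1716715
  M2: 0.17 × 0.006 × 0.102 = 0.00010404
  M1: 0.06 × 0.095 × 0.25 = 0.001425
Normalizing constant = 0.17320054.
Largest term belongs to M4, so M4 is most probable.

M4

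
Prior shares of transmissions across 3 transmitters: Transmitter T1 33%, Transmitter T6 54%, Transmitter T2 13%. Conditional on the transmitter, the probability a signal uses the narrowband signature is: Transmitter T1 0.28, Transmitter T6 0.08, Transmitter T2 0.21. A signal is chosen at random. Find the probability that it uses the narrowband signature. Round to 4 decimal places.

Compute prior × likelihood for every hypothesis:
  Transmitter T1: 0.33 × 0.28 = 0.0924
  Transmitter T6: 0.54 × 0.08 = 0.0432
  Transmitter T2: 0.13 × 0.21 = 0.0273
P(narrowband) = 0.0924 + 0.0432 + 0.0273 = 0.1629 → 0.1629.

0.1629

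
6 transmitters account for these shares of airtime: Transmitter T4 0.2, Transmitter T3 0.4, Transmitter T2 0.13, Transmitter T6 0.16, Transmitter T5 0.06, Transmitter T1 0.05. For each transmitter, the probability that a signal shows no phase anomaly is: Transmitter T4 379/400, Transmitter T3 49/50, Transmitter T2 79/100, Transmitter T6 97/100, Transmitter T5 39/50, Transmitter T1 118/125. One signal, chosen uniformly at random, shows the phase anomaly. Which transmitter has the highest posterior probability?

Transmitter T2

Taking complements, P(anomaly | each) = Transmitter T4 0.0525, Transmitter T3 0.02, Transmitter T2 0.21, Transmitter T6 0.03, Transmitter T5 0.22, Transmitter T1 0.056.
Prior × likelihood for each hypothesis:
  Transmitter T4: 0.2 × 0.0525 = 0.0105
  Transmitter T3: 0.4 × 0.02 = 0.008
  Transmitter T2: 0.13 × 0.21 = 0.0273
  Transmitter T6: 0.16 × 0.03 = 0.0048
  Transmitter T5: 0.06 × 0.22 = 0.0132
  Transmitter T1: 0.05 × 0.056 = 0.0028
Total = 0.0666.
Largest term belongs to Transmitter T2, so Transmitter T2 is most probable.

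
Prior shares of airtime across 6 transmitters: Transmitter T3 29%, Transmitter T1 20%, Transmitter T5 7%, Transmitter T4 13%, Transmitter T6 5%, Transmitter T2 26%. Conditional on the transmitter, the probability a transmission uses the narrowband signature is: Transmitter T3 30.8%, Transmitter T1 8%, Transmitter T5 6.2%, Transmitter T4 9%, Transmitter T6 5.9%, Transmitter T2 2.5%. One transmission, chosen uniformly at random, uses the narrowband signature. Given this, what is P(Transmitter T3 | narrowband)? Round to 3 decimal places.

Compute prior × likelihood for every hypothesis:
  Transmitter T3: 0.29 × 0.308 = 0.08932
  Transmitter T1: 0.2 × 0.08 = 0.016
  Transmitter T5: 0.07 × 0.062 = 0.00434
  Transmitter T4: 0.13 × 0.09 = 0.0117
  Transmitter T6: 0.05 × 0.059 = 0.00295
  Transmitter T2: 0.26 × 0.025 = 0.0065
Sum = 0.13081.
P(Transmitter T3 | evidence) = 0.08932 / 0.13081 ≈ 0.683.

0.683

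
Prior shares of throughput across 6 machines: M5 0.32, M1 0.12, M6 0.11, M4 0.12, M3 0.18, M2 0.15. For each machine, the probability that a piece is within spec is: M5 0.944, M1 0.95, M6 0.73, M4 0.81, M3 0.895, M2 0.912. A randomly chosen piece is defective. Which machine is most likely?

M6

Taking complements, P(defective | each) = M5 0.056, M1 0.05, M6 0.27, M4 0.19, M3 0.105, M2 0.088.
By Bayes' rule, posterior ∝ prior × likelihood:
  M5: 0.32 × 0.056 = 0.01792
  M1: 0.12 × 0.05 = 0.006
  M6: 0.11 × 0.27 = 0.0297
  M4: 0.12 × 0.19 = 0.0228
  M3: 0.18 × 0.105 = 0.0189
  M2: 0.15 × 0.088 = 0.0132
Sum = 0.10852.
Largest term belongs to M6, so M6 is most probable.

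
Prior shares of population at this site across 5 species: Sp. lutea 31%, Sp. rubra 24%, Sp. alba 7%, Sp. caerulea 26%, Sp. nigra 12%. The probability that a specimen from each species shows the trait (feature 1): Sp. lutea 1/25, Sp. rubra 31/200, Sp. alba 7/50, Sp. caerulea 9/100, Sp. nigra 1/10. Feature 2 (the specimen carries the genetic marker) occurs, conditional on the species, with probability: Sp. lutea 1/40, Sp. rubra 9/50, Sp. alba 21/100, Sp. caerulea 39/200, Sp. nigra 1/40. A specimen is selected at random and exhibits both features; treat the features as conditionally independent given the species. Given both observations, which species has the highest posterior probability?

Unnormalized posteriors (prior × likelihood):
  Sp. lutea: 0.31 × 0.04 × 0.025 = 0.00031
  Sp. rubra: 0.24 × 0.155 × 0.18 = 0.006696
  Sp. alba: 0.07 × 0.14 × 0.21 = 0.002058
  Sp. caerulea: 0.26 × 0.09 × 0.195 = 0.004563
  Sp. nigra: 0.12 × 0.1 × 0.025 = 0.0003
Sum = 0.013927.
Largest term belongs to Sp. rubra, so Sp. rubra is most probable.

Sp. rubra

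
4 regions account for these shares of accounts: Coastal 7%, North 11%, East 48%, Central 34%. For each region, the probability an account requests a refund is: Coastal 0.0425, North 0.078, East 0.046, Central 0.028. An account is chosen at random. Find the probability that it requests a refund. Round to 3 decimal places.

Prior × likelihood for each hypothesis:
  Coastal: 0.07 × 0.0425 = 0.002975
  North: 0.11 × 0.078 = 0.00858
  East: 0.48 × 0.046 = 0.02208
  Central: 0.34 × 0.028 = 0.00952
P(refund) = 0.002975 + 0.00858 + 0.02208 + 0.00952 = 0.043155 → 0.043.

0.043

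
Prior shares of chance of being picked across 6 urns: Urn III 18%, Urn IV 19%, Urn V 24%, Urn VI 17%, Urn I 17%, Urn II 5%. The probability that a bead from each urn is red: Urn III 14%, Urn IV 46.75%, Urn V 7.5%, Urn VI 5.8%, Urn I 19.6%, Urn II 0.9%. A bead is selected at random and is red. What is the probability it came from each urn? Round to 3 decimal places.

By Bayes' rule, posterior ∝ prior × likelihood:
  Urn III: 0.18 × 0.14 = 0.0252
  Urn IV: 0.19 × 0.4675 = 0.088825
  Urn V: 0.24 × 0.075 = 0.018
  Urn VI: 0.17 × 0.058 = 0.00986
  Urn I: 0.17 × 0.196 = 0.03332
  Urn II: 0.05 × 0.009 = 0.00045
Sum = 0.175655.
P(Urn III | red) = 0.0252/0.175655 ≈ 0.143
P(Urn IV | red) = 0.088825/0.175655 ≈ 0.506
P(Urn V | red) = 0.018/0.175655 ≈ 0.102
P(Urn VI | red) = 0.00986/0.175655 ≈ 0.056
P(Urn I | red) = 0.03332/0.175655 ≈ 0.190
P(Urn II | red) = 0.00045/0.175655 ≈ 0.003
(Check: 0.143+0.506+0.102+0.056+0.190+0.003 = 1.000.)

Urn III 0.143, Urn IV 0.506, Urn V 0.102, Urn VI 0.056, Urn I 0.190, Urn II 0.003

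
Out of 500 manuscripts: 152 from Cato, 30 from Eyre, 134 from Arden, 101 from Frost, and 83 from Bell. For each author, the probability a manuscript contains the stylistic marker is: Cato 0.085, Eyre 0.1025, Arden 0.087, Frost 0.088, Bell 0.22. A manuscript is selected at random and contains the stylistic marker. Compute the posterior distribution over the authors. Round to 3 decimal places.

By Bayes' rule, posterior ∝ prior × likelihood:
  Cato: 0.304 × 0.085 = 0.02584
  Eyre: 0.06 × 0.1025 = 0.00615
  Arden: 0.268 × 0.087 = 0.023316
  Frost: 0.202 × 0.088 = 0.017776
  Bell: 0.166 × 0.22 = 0.03652
Normalizing constant = 0.109602.
P(Cato | marker) = 0.02584/0.109602 ≈ 0.236
P(Eyre | marker) = 0.00615/0.109602 ≈ 0.056
P(Arden | marker) = 0.023316/0.109602 ≈ 0.213
P(Frost | marker) = 0.017776/0.109602 ≈ 0.162
P(Bell | marker) = 0.03652/0.109602 ≈ 0.333
(Check: 0.236+0.056+0.213+0.162+0.333 = 1.000.)

Cato 0.236, Eyre 0.056, Arden 0.213, Frost 0.162, Bell 0.333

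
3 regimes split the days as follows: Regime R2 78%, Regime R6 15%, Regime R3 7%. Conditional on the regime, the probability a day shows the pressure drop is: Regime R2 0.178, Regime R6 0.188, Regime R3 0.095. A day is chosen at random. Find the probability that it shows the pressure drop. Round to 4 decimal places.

By Bayes' rule, posterior ∝ prior × likelihood:
  Regime R2: 0.78 × 0.178 = 0.13884
  Regime R6: 0.15 × 0.188 = 0.0282
  Regime R3: 0.07 × 0.095 = 0.00665
P(drop) = 0.13884 + 0.0282 + 0.00665 = 0.17369 → 0.1737.

0.1737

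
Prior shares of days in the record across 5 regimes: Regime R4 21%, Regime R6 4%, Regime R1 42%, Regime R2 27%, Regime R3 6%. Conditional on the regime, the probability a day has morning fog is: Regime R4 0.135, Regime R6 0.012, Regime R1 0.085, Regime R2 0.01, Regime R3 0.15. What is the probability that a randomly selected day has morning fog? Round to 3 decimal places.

Prior × likelihood for each hypothesis:
  Regime R4: 0.21 × 0.135 = 0.02835
  Regime R6: 0.04 × 0.012 = 0.00048
  Regime R1: 0.42 × 0.085 = 0.0357
  Regime R2: 0.27 × 0.01 = 0.0027
  Regime R3: 0.06 × 0.15 = 0.009
P(fog) = 0.02835 + 0.00048 + 0.0357 + 0.0027 + 0.009 = 0.07623 → 0.076.

0.076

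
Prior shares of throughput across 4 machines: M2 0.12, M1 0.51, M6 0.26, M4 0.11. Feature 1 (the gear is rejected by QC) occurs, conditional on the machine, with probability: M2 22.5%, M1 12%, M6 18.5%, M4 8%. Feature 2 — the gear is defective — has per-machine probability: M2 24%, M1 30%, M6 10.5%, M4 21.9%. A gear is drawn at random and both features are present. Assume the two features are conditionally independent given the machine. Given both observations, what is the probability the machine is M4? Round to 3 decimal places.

0.061

Compute prior × likelihood for every hypothesis:
  M2: 0.12 × 0.225 × 0.24 = 0.00648
  M1: 0.51 × 0.12 × 0.3 = 0.01836
  M6: 0.26 × 0.185 × 0.105 = 0.0050505
  M4: 0.11 × 0.08 × 0.219 = 0.0019272
Total = 0.0318177.
P(M4 | evidence) = 0.0019272 / 0.0318177 ≈ 0.061.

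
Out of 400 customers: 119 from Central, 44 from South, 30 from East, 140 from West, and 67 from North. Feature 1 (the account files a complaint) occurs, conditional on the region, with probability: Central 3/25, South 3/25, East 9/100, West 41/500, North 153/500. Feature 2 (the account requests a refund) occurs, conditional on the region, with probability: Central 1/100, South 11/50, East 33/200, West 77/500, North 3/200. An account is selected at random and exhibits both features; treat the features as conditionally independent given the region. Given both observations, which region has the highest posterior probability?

Prior × likelihood for each hypothesis:
  Central: 0.2975 × 0.12 × 0.01 = 0.000357
  South: 0.11 × 0.12 × 0.22 = 0.002904
  East: 0.075 × 0.09 × 0.165 = 0.00111375
  West: 0.35 × 0.082 × 0.154 = 0.0044198
  North: 0.1675 × 0.306 × 0.015 = 0.000768825
Normalizing constant = 0.009563375.
Largest term belongs to West, so West is most probable.

West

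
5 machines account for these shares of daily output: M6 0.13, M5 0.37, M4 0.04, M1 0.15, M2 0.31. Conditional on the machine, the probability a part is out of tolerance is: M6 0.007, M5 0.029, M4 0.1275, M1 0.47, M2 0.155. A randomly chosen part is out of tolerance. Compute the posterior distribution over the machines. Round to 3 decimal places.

Unnormalized posteriors (prior × likelihood):
  M6: 0.13 × 0.007 = 0.00091
  M5: 0.37 × 0.029 = 0.01073
  M4: 0.04 × 0.1275 = 0.0051
  M1: 0.15 × 0.47 = 0.0705
  M2: 0.31 × 0.155 = 0.04805
Total = 0.13529.
P(M6 | oversize) = 0.00091/0.13529 ≈ 0.007
P(M5 | oversize) = 0.01073/0.13529 ≈ 0.079
P(M4 | oversize) = 0.0051/0.13529 ≈ 0.038
P(M1 | oversize) = 0.0705/0.13529 ≈ 0.521
P(M2 | oversize) = 0.04805/0.13529 ≈ 0.355

M6 0.007, M5 0.079, M4 0.038, M1 0.521, M2 0.355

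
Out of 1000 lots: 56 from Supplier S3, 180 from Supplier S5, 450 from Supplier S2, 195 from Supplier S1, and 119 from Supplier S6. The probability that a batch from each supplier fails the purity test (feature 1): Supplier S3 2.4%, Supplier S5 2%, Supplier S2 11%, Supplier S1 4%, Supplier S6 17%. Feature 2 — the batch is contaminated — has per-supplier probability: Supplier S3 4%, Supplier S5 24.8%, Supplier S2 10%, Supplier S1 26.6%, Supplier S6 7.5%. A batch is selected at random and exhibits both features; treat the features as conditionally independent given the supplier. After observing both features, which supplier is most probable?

Prior × likelihood for each hypothesis:
  Supplier S3: 0.056 × 0.024 × 0.04 = 0.00005376
  Supplier S5: 0.18 × 0.02 × 0.248 = 0.0008928
  Supplier S2: 0.45 × 0.11 × 0.1 = 0.00495
  Supplier S1: 0.195 × 0.04 × 0.266 = 0.0020748
  Supplier S6: 0.119 × 0.17 × 0.075 = 0.00151725
Normalizing constant = 0.00948861.
Largest term belongs to Supplier S2, so Supplier S2 is most probable.

Supplier S2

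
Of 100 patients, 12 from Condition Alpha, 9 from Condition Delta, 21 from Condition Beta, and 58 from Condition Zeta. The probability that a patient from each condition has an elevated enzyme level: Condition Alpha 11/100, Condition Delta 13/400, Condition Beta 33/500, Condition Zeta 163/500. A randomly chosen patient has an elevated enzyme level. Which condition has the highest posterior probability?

Unnormalized posteriors (prior × likelihood):
  Condition Alpha: 0.12 × 0.11 = 0.0132
  Condition Delta: 0.09 × 0.0325 = 0.002925
  Condition Beta: 0.21 × 0.066 = 0.01386
  Condition Zeta: 0.58 × 0.326 = 0.18908
Normalizing constant = 0.219065.
Largest term belongs to Condition Zeta, so Condition Zeta is most probable.

Condition Zeta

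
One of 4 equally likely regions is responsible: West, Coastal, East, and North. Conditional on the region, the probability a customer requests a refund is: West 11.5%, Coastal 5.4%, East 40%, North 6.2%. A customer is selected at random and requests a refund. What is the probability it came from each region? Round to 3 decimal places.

West 0.182, Coastal 0.086, East 0.634, North 0.098

With a uniform prior (1/4 each), posterior ∝ likelihood:
  West: 0.115
  Coastal: 0.054
  East: 0.4
  North: 0.062
Total = 0.631.
P(West | refund) = 0.115/0.631 ≈ 0.182
P(Coastal | refund) = 0.054/0.631 ≈ 0.086
P(East | refund) = 0.4/0.631 ≈ 0.634
P(North | refund) = 0.062/0.631 ≈ 0.098
(Check: 0.182+0.086+0.634+0.098 = 1.000.)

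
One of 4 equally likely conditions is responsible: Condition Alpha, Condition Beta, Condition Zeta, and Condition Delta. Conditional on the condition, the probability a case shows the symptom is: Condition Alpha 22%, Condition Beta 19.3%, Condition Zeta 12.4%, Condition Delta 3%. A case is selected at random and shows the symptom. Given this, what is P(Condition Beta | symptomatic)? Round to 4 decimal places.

Since the prior is uniform, the posterior is proportional to the likelihood:
  Condition Alpha: 0.22
  Condition Beta: 0.193
  Condition Zeta: 0.124
  Condition Delta: 0.03
Sum = 0.567.
P(Condition Beta | evidence) = 0.193 / 0.567 ≈ 0.3404.

0.3404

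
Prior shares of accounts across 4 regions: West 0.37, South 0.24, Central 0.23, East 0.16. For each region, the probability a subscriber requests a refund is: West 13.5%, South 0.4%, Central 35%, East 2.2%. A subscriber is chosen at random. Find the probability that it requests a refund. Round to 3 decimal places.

By Bayes' rule, posterior ∝ prior × likelihood:
  West: 0.37 × 0.135 = 0.04995
  South: 0.24 × 0.004 = 0.00096
  Central: 0.23 × 0.35 = 0.0805
  East: 0.16 × 0.022 = 0.00352
P(refund) = 0.04995 + 0.00096 + 0.0805 + 0.00352 = 0.13493 → 0.135.

0.135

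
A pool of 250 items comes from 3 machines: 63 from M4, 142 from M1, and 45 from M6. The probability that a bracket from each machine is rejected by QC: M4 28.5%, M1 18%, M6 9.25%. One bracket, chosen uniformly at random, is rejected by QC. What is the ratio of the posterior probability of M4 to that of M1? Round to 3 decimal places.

0.702

Unnormalized posteriors (prior × likelihood):
  M4: 0.252 × 0.285 = 0.07182
  M1: 0.568 × 0.18 = 0.10224
  M6: 0.18 × 0.0925 = 0.01665
Normalizing constant = 0.19071.
The ratio is 0.07182 / 0.10224 (the normalizer cancels) = 0.702.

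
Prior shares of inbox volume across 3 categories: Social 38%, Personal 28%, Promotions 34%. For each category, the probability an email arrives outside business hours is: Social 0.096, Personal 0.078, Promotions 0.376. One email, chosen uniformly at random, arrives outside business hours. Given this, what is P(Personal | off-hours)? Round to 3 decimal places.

Prior × likelihood for each hypothesis:
  Social: 0.38 × 0.096 = 0.03648
  Personal: 0.28 × 0.078 = 0.02184
  Promotions: 0.34 × 0.376 = 0.12784
Normalizing constant = 0.18616.
P(Personal | evidence) = 0.02184 / 0.18616 ≈ 0.117.

0.117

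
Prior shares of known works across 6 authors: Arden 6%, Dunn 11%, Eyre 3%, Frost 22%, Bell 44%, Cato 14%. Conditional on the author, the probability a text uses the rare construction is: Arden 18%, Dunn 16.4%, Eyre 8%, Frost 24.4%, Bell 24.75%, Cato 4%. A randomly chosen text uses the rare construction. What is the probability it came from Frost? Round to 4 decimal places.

0.2692

Prior × likelihood for each hypothesis:
  Arden: 0.06 × 0.18 = 0.0108
  Dunn: 0.11 × 0.164 = 0.01804
  Eyre: 0.03 × 0.08 = 0.0024
  Frost: 0.22 × 0.244 = 0.05368
  Bell: 0.44 × 0.2475 = 0.1089
  Cato: 0.14 × 0.04 = 0.0056
Sum = 0.19942.
P(Frost | evidence) = 0.05368 / 0.19942 ≈ 0.2692.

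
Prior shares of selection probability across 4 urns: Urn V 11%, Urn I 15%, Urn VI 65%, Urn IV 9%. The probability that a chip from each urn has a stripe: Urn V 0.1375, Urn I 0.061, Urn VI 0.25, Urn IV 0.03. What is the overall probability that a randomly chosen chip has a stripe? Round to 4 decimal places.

0.1895

By Bayes' rule, posterior ∝ prior × likelihood:
  Urn V: 0.11 × 0.1375 = 0.015125
  Urn I: 0.15 × 0.061 = 0.00915
  Urn VI: 0.65 × 0.25 = 0.1625
  Urn IV: 0.09 × 0.03 = 0.0027
P(striped) = 0.015125 + 0.00915 + 0.1625 + 0.0027 = 0.189475 → 0.1895.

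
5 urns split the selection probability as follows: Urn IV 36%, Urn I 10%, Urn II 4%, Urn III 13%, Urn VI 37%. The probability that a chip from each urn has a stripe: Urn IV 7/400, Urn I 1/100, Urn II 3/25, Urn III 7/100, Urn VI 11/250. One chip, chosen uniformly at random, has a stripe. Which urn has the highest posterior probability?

Urn VI

Prior × likelihood for each hypothesis:
  Urn IV: 0.36 × 0.0175 = 0.0063
  Urn I: 0.1 × 0.01 = 0.001
  Urn II: 0.04 × 0.12 = 0.0048
  Urn III: 0.13 × 0.07 = 0.0091
  Urn VI: 0.37 × 0.044 = 0.01628
Normalizing constant = 0.03748.
Largest term belongs to Urn VI, so Urn VI is most probable.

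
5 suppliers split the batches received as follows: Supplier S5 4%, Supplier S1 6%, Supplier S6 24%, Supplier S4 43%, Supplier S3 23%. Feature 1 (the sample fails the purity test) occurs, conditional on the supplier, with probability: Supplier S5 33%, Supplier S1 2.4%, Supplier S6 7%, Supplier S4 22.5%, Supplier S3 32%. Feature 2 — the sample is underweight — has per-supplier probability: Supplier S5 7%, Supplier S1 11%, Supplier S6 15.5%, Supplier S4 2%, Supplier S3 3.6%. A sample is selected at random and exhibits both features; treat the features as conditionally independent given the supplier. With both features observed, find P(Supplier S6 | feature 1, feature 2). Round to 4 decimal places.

Compute prior × likelihood for every hypothesis:
  Supplier S5: 0.04 × 0.33 × 0.07 = 0.000924
  Supplier S1: 0.06 × 0.024 × 0.11 = 0.0001584
  Supplier S6: 0.24 × 0.07 × 0.155 = 0.002604
  Supplier S4: 0.43 × 0.225 × 0.02 = 0.001935
  Supplier S3: 0.23 × 0.32 × 0.036 = 0.0026496
Sum = 0.008271.
P(Supplier S6 | evidence) = 0.002604 / 0.008271 ≈ 0.3148.

0.3148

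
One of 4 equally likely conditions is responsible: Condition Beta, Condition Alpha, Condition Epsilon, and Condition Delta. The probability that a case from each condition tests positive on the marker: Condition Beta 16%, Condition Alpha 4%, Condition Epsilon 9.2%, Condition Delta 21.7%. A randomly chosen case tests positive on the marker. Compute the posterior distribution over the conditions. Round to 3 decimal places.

Since the prior is uniform, the posterior is proportional to the likelihood:
  Condition Beta: 0.16
  Condition Alpha: 0.04
  Condition Epsilon: 0.092
  Condition Delta: 0.217
Sum = 0.509.
P(Condition Beta | marker-positive) = 0.16/0.509 ≈ 0.314
P(Condition Alpha | marker-positive) = 0.04/0.509 ≈ 0.079
P(Condition Epsilon | marker-positive) = 0.092/0.509 ≈ 0.181
P(Condition Delta | marker-positive) = 0.217/0.509 ≈ 0.426

Condition Beta 0.314, Condition Alpha 0.079, Condition Epsilon 0.181, Condition Delta 0.426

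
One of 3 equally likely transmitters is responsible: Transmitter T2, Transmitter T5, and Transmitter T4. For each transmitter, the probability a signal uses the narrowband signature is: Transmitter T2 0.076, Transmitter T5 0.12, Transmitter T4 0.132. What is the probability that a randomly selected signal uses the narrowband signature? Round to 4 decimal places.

With a uniform prior (1/3 each), posterior ∝ likelihood:
  Transmitter T2: 0.076
  Transmitter T5: 0.12
  Transmitter T4: 0.132
P(narrowband) = (1/3) × (0.076 + 0.12 + 0.132) = 0.328/3 ≈ 0.1093.

0.1093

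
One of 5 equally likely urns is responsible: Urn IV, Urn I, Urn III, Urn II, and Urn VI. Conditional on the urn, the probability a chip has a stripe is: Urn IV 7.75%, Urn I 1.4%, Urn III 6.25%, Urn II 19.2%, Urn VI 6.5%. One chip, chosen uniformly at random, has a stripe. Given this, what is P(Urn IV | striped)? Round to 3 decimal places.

0.189

With a uniform prior (1/5 each), posterior ∝ likelihood:
  Urn IV: 0.0775
  Urn I: 0.014
  Urn III: 0.0625
  Urn II: 0.192
  Urn VI: 0.065
Normalizing constant = 0.411.
P(Urn IV | evidence) = 0.0775 / 0.411 ≈ 0.189.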